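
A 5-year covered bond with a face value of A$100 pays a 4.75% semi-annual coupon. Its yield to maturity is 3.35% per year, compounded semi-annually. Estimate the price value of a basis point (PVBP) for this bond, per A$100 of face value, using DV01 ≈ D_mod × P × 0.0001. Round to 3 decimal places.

A$0.047

Periodic yield y = 0.01675.
  t   CF        PV=CF/(1+0.01675)^t    t·PV
  1        2.375         2.3359         2.3359
  2        2.375         2.2974         4.5948
  3        2.375         2.2595         6.7786
  4        2.375         2.2223         8.8893
  5        2.375         2.1857        10.9286
  6        2.375         2.1497        12.8982
  7        2.375         2.1143        14.8000
  8        2.375         2.0795        16.6357
  9        2.375         2.0452        18.4068
  10     102.375        86.7066       867.0659
  Σ                    106.3961       963.3337
P = 106.3961; D_Mac = 9.05422 half-year periods = 4.52711 yrs; D_mod = 4.45253 yrs.
DV01 ≈ 4.45253 × 106.3961 × 0.0001 = 0.047373.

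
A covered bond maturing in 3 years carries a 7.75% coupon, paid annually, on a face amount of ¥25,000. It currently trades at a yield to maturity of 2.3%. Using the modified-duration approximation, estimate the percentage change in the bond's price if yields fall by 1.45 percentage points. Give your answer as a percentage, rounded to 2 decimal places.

Periodic yield y = 0.023. Modified duration first:
  t   CF        PV=CF/(1+0.023)^t    t·PV
  1     1,937.50     1,893.9394     1,893.9394
  2     1,937.50     1,851.3582     3,702.7163
  3    26,937.50    25,161.1442    75,483.4325
  Σ                 28,906.4417    81,080.0882
P = 28,906.4417; D_Mac = 2.80491 yrs; D_mod = 2.80491/(1+0.023) = 2.74185 yrs.
ΔP/P ≈ -D_mod · Δy = -2.74185 × (-0.0145) = +0.039757 = +3.9757%.

+3.98%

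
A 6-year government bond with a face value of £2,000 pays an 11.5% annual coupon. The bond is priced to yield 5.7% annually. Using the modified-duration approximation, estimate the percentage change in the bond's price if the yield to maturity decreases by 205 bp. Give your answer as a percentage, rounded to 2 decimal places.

+9.35%

Periodic yield y = 0.057. Modified duration first:
  t   CF        PV=CF/(1+0.057)^t    t·PV
  1       230.00       217.5970       217.5970
  2       230.00       205.8628       411.7256
  3       230.00       194.7614       584.2842
  4       230.00       184.2587       737.0346
  5       230.00       174.3223       871.6114
  6     2,230.00     1,599.0238     9,594.1431
  Σ                  2,575.8259    12,416.3958
P = 2,575.8259; D_Mac = 4.82036 yrs; D_mod = 4.82036/(1+0.057) = 4.56041 yrs.
ΔP/P ≈ -D_mod · Δy = -4.56041 × (-0.0205) = +0.093488 = +9.3488%.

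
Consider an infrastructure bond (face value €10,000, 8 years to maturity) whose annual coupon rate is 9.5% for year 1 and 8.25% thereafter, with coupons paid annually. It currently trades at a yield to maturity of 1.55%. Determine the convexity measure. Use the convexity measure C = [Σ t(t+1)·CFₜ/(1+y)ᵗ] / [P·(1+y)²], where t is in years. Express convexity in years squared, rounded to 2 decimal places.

52.36

With y = 0.0155:
  t   CF        PV=CF/(1+0.0155)^t    t·PV        t(t+1)·PV
  1       950.00       935.4998       935.4998       1,870.9995
  2       825.00       800.0076     1,600.0151       4,800.0454
  3       825.00       787.7967     2,363.3901       9,453.5606
  4       825.00       775.7722     3,103.0890      15,515.4449
  5       825.00       763.9313     3,819.6565      22,917.9393
  6       825.00       752.2711     4,513.6266      31,595.3865
  7       825.00       740.7889     5,185.5222      41,484.1773
  8    10,825.00     9,571.6869    76,573.4951     689,161.4555
  Σ                 15,127.7545    98,094.2944     816,799.0089
P = 15,127.7545.
Convexity = Σ t(t+1)·PV / [P·(1+y)²] = 816,799.0089 / (15,127.7545 × 1.031240) = 52.35774.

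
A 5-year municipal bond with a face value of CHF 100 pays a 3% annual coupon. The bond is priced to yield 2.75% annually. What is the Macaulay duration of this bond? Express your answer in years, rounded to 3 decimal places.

4.719 years

Periodic yield y = 0.0275. Discount each cash flow and weight by its year:
  t   CF        PV=CF/(1+0.0275)^t    t·PV
  1         3.00         2.9197         2.9197
  2         3.00         2.8416         5.6831
  3         3.00         2.7655         8.2965
  4         3.00         2.6915        10.7660
  5       103.00        89.9349       449.6743
  Σ                    101.1531       477.3397
Price P = Σ PV = 101.1531.
Macaulay duration = Σ(t·PV) / P = 477.3397 / 101.1531 = 4.71898 years.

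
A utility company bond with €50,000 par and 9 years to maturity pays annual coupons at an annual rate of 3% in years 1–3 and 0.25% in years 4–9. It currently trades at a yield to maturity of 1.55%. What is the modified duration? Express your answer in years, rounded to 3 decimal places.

8.207 years

Periodic yield y = 0.0155. First find Macaulay duration:
  t   CF        PV=CF/(1+0.0155)^t    t·PV
  1     1,500.00     1,477.1049     1,477.1049
  2     1,500.00     1,454.5592     2,909.1184
  3     1,500.00     1,432.3577     4,297.0730
  4       125.00       117.5412       470.1650
  5       125.00       115.7472       578.7358
  6       125.00       113.9805       683.8828
  7       125.00       112.2407       785.6852
  8       125.00       110.5276       884.2205
  9    50,125.00    43,645.0541   392,805.4867
  Σ                 48,579.1130   404,891.4723
P = 48,579.1130; Macaulay duration = 404,891.4723 / 48,579.1130 = 8.33468 years.
Modified duration = D_Mac / (1 + y) = 8.33468 / 1.0155 = 8.20747 years.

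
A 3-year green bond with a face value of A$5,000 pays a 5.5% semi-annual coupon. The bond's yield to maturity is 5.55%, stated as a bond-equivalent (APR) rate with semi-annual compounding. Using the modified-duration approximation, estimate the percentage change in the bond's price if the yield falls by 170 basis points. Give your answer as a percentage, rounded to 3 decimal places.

+4.642%

Periodic yield y = 0.02775. Modified duration first:
  t   CF        PV=CF/(1+0.02775)^t    t·PV
  1       137.50       133.7874       133.7874
  2       137.50       130.1750       260.3501
  3       137.50       126.6602       379.9807
  4       137.50       123.2403       492.9612
  5       137.50       119.9127       599.5636
  6     5,137.50     4,359.4020    26,156.4122
  Σ                  4,993.1777    28,023.0552
P = 4,993.1777; D_Mac = 5.61227 half-year periods = 2.80613 yrs; D_mod = 2.80613/(1+0.02775) = 2.73037 yrs.
ΔP/P ≈ -D_mod · Δy = -2.73037 × (-0.017) = +0.046416 = +4.6416%.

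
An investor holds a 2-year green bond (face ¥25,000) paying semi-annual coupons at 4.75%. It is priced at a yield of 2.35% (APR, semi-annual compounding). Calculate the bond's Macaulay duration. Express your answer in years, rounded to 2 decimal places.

1.93 years

Periodic yield y = 0.01175. Discount each cash flow and weight by its period:
  t   CF        PV=CF/(1+0.01175)^t    t·PV
  1       593.75       586.8545       586.8545
  2       593.75       580.0390     1,160.0780
  3       593.75       573.3027     1,719.9081
  4    25,593.75    24,425.3655    97,701.4620
  Σ                 26,165.5617   101,168.3025
Price P = Σ PV = 26,165.5617.
Macaulay duration = Σ(t·PV) / P = 101,168.3025 / 26,165.5617 = 3.86647 half-year periods.
In years: 3.86647 / 2 = 1.93323 years.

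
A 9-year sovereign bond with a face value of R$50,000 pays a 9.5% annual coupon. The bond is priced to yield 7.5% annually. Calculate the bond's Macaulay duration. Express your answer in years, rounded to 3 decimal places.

Periodic yield y = 0.075. Discount each cash flow and weight by its year:
  t   CF        PV=CF/(1+0.075)^t    t·PV
  1     4,750.00     4,418.6047     4,418.6047
  2     4,750.00     4,110.3299     8,220.6598
  3     4,750.00     3,823.5627    11,470.6881
  4     4,750.00     3,556.8025    14,227.2101
  5     4,750.00     3,308.6535    16,543.2675
  6     4,750.00     3,077.8172    18,466.9033
  7     4,750.00     2,863.0858    20,041.6005
  8     4,750.00     2,663.3356    21,306.6849
  9    54,750.00    28,556.6951   257,010.2563
  Σ                 56,378.8870   371,705.8751
Price P = Σ PV = 56,378.8870.
Macaulay duration = Σ(t·PV) / P = 371,705.8751 / 56,378.8870 = 6.59300 years.

6.593 years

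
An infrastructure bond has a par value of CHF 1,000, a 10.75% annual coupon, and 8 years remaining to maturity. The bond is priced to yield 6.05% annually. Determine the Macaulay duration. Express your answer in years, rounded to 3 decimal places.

6.036 years

Periodic yield y = 0.0605. Discount each cash flow and weight by its year:
  t   CF        PV=CF/(1+0.0605)^t    t·PV
  1       107.50       101.3673       101.3673
  2       107.50        95.5844       191.1688
  3       107.50        90.1315       270.3944
  4       107.50        84.9896       339.9584
  5       107.50        80.1411       400.7053
  6       107.50        75.5691       453.4148
  7       107.50        71.2580       498.8061
  8     1,107.50       692.2426     5,537.9412
  Σ                  1,291.2836     7,793.7563
Price P = Σ PV = 1,291.2836.
Macaulay duration = Σ(t·PV) / P = 7,793.7563 / 1,291.2836 = 6.03567 years.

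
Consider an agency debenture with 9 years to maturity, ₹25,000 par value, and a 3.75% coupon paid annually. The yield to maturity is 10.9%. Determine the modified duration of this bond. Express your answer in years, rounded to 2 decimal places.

Periodic yield y = 0.109. First find Macaulay duration:
  t   CF        PV=CF/(1+0.109)^t    t·PV
  1       937.50       845.3562       845.3562
  2       937.50       762.2689     1,524.5377
  3       937.50       687.3479     2,062.0438
  4       937.50       619.7908     2,479.1630
  5       937.50       558.8735     2,794.3677
  6       937.50       503.9437     3,023.6621
  7       937.50       454.4127     3,180.8888
  8       937.50       409.7499     3,277.9996
  9    25,937.50    10,222.1959    91,999.7629
  Σ                 15,063.9395   111,187.7818
P = 15,063.9395; Macaulay duration = 111,187.7818 / 15,063.9395 = 7.38106 years.
Modified duration = D_Mac / (1 + y) = 7.38106 / 1.109 = 6.65560 years.

6.66 years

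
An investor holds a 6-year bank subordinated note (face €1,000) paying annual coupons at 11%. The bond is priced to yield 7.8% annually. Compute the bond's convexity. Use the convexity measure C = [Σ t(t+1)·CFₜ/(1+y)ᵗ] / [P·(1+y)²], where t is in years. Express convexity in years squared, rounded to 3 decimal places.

With y = 0.078:
  t   CF        PV=CF/(1+0.078)^t    t·PV        t(t+1)·PV
  1       110.00       102.0408       102.0408         204.0816
  2       110.00        94.6575       189.3151         567.9452
  3       110.00        87.8085       263.4254       1,053.7016
  4       110.00        81.4550       325.8199       1,629.0996
  5       110.00        75.5612       377.8060       2,266.8362
  6     1,110.00       707.3110     4,243.8660      29,707.0621
  Σ                  1,148.8340     5,502.2732      35,428.7263
P = 1,148.8340.
Convexity = Σ t(t+1)·PV / [P·(1+y)²] = 35,428.7263 / (1,148.8340 × 1.162084) = 26.53754.

26.538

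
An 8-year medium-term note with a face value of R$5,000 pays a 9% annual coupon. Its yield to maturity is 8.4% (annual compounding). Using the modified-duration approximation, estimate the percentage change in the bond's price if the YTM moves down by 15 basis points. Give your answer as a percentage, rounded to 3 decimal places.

+0.840%

Periodic yield y = 0.084. Modified duration first:
  t   CF        PV=CF/(1+0.084)^t    t·PV
  1       450.00       415.1292       415.1292
  2       450.00       382.9605       765.9209
  3       450.00       353.2846     1,059.8537
  4       450.00       325.9083     1,303.6331
  5       450.00       300.6534     1,503.2669
  6       450.00       277.3555     1,664.1331
  7       450.00       255.8630     1,791.0412
  8     5,450.00     2,858.6583    22,869.2663
  Σ                  5,169.8127    31,372.2445
P = 5,169.8127; D_Mac = 6.06835 yrs; D_mod = 6.06835/(1+0.084) = 5.59811 yrs.
ΔP/P ≈ -D_mod · Δy = -5.59811 × (-0.0015) = +0.008397 = +0.8397%.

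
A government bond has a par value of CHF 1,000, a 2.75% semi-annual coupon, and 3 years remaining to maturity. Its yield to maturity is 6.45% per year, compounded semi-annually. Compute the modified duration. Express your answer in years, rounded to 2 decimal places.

Periodic yield y = 0.03225. First find Macaulay duration:
  t   CF        PV=CF/(1+0.03225)^t    t·PV
  1        13.75        13.3204        13.3204
  2        13.75        12.9043        25.8085
  3        13.75        12.5011        37.5033
  4        13.75        12.1105        48.4421
  5        13.75        11.7322        58.6608
  6     1,013.75       837.9566     5,027.7395
  Σ                    900.5250     5,211.4747
P = 900.5250; Macaulay duration = 5,211.4747 / 900.5250 = 5.78715 half-year periods = 2.89358 years.
Modified duration = D_Mac / (1 + y) = 2.89358 / 1.03225 = 2.80317 years.

2.80 years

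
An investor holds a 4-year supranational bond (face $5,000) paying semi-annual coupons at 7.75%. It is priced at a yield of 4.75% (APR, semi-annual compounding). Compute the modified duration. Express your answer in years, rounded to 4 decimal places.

Periodic yield y = 0.02375. First find Macaulay duration:
  t   CF        PV=CF/(1+0.02375)^t    t·PV
  1       193.75       189.2552       189.2552
  2       193.75       184.8647       369.7293
  3       193.75       180.5760       541.7279
  4       193.75       176.3868       705.5472
  5       193.75       172.2948       861.4739
  6       193.75       168.2977     1,009.7863
  7       193.75       164.3934     1,150.7536
  8     5,193.75     4,304.5695    34,436.5559
  Σ                  5,540.6380    39,264.8293
P = 5,540.6380; Macaulay duration = 39,264.8293 / 5,540.6380 = 7.08670 half-year periods = 3.54335 years.
Modified duration = D_Mac / (1 + y) = 3.54335 / 1.02375 = 3.46115 years.

3.4611 years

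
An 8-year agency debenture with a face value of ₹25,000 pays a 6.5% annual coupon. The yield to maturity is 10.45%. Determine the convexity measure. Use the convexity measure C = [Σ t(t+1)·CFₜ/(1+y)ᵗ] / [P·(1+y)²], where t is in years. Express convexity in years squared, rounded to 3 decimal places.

With y = 0.1045:
  t   CF        PV=CF/(1+0.1045)^t    t·PV        t(t+1)·PV
  1     1,625.00     1,471.2540     1,471.2540       2,942.5079
  2     1,625.00     1,332.0543     2,664.1086       7,992.3257
  3     1,625.00     1,206.0247     3,618.0741      14,472.2965
  4     1,625.00     1,091.9192     4,367.6766      21,838.3831
  5     1,625.00       988.6095     4,943.0473      29,658.2840
  6     1,625.00       895.0742     5,370.4453      37,593.1168
  7     1,625.00       810.3886     5,672.7202      45,381.7617
  8    26,625.00    12,021.6438    96,173.1502     865,558.3517
  Σ                 19,816.9682   124,280.4763   1,025,437.0274
P = 19,816.9682.
Convexity = Σ t(t+1)·PV / [P·(1+y)²] = 1,025,437.0274 / (19,816.9682 × 1.219920) = 42.41704.

42.417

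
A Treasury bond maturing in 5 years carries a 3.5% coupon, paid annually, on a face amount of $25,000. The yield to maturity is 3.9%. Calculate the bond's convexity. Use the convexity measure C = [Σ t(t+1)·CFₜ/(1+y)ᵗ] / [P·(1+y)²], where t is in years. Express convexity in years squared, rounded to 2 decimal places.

With y = 0.039:
  t   CF        PV=CF/(1+0.039)^t    t·PV        t(t+1)·PV
  1       875.00       842.1559       842.1559       1,684.3118
  2       875.00       810.5447     1,621.0894       4,863.2681
  3       875.00       780.1200     2,340.3600       9,361.4400
  4       875.00       750.8373     3,003.3494      15,016.7468
  5    25,875.00    21,369.9064   106,849.5322     641,097.1931
  Σ                 24,553.5644   114,656.4868     672,022.9597
P = 24,553.5644.
Convexity = Σ t(t+1)·PV / [P·(1+y)²] = 672,022.9597 / (24,553.5644 × 1.079521) = 25.35353.

25.35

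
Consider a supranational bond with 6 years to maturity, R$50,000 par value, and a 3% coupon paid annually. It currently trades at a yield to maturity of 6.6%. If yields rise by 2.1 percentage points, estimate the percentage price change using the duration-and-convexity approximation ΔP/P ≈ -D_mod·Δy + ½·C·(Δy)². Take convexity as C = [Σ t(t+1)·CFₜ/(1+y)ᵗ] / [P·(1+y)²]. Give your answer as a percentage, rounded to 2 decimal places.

With y = 0.066:
  t   CF        PV=CF/(1+0.066)^t    t·PV        t(t+1)·PV
  1     1,500.00     1,407.1295     1,407.1295       2,814.2589
  2     1,500.00     1,320.0089     2,640.0177       7,920.0532
  3     1,500.00     1,238.2822     3,714.8467      14,859.3869
  4     1,500.00     1,161.6156     4,646.4624      23,232.3122
  5     1,500.00     1,089.6957     5,448.4785      32,690.8709
  6    51,500.00    35,096.5155   210,579.0932   1,474,053.6527
  Σ                 41,313.2474   228,436.0281   1,555,570.5349
P = 41,313.2474; D_Mac = 5.52937 yrs; D_mod = 5.18702 yrs; C = 33.13492.
Duration effect: -5.18702 × (+0.021) = -0.108927
Convexity effect: 0.5 × 33.13492 × (0.021)² = +0.0073063
ΔP/P ≈ -0.108927 + 0.0073063 = -0.101621 = -10.1621%.

-10.16%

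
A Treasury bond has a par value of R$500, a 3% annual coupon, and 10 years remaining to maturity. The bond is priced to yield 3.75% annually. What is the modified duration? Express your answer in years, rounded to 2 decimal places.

8.42 years

Periodic yield y = 0.0375. First find Macaulay duration:
  t   CF        PV=CF/(1+0.0375)^t    t·PV
  1        15.00        14.4578        14.4578
  2        15.00        13.9353        27.8705
  3        15.00        13.4316        40.2947
  4        15.00        12.9461        51.7844
  5        15.00        12.4782        62.3908
  6        15.00        12.0271        72.1629
  7        15.00        11.5924        81.1470
  8        15.00        11.1734        89.3874
  9        15.00        10.7696        96.9261
  10      515.00       356.3905     3,563.9055
  Σ                    469.2020     4,100.3272
P = 469.2020; Macaulay duration = 4,100.3272 / 469.2020 = 8.73894 years.
Modified duration = D_Mac / (1 + y) = 8.73894 / 1.0375 = 8.42307 years.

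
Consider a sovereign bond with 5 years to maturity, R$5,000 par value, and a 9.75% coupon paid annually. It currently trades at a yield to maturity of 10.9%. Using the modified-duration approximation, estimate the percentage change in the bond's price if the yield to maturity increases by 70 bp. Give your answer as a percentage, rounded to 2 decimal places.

Periodic yield y = 0.109. Modified duration first:
  t   CF        PV=CF/(1+0.109)^t    t·PV
  1       487.50       439.5852       439.5852
  2       487.50       396.3798       792.7596
  3       487.50       357.4209     1,072.2628
  4       487.50       322.2912     1,289.1648
  5     5,487.50     3,271.2731    16,356.3655
  Σ                  4,786.9502    19,950.1379
P = 4,786.9502; D_Mac = 4.16761 yrs; D_mod = 4.16761/(1+0.109) = 3.75799 yrs.
ΔP/P ≈ -D_mod · Δy = -3.75799 × (+0.007) = -0.026306 = -2.6306%.

-2.63%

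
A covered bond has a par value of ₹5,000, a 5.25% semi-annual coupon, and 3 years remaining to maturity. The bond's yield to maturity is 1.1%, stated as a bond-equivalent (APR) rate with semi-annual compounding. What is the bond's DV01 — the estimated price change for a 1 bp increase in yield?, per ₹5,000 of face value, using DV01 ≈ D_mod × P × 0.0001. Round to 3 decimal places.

₹1.577

Periodic yield y = 0.0055.
  t   CF        PV=CF/(1+0.0055)^t    t·PV
  1       131.25       130.5321       130.5321
  2       131.25       129.8181       259.6361
  3       131.25       129.1080       387.3239
  4       131.25       128.4018       513.6071
  5       131.25       127.6994       638.4971
  6     5,131.25     4,965.1312    29,790.7869
  Σ                  5,610.6905    31,720.3833
P = 5,610.6905; D_Mac = 5.65356 half-year periods = 2.82678 yrs; D_mod = 2.81132 yrs.
DV01 ≈ 2.81132 × 5,610.6905 × 0.0001 = 1.577344.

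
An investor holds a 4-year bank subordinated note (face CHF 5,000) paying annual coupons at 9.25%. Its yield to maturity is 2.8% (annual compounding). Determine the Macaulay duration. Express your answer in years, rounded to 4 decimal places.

3.5728 years

Periodic yield y = 0.028. Discount each cash flow and weight by its year:
  t   CF        PV=CF/(1+0.028)^t    t·PV
  1       462.50       449.9027       449.9027
  2       462.50       437.6486       875.2971
  3       462.50       425.7282     1,277.1845
  4     5,462.50     4,891.2402    19,564.9608
  Σ                  6,204.5197    22,167.3452
Price P = Σ PV = 6,204.5197.
Macaulay duration = Σ(t·PV) / P = 22,167.3452 / 6,204.5197 = 3.57277 years.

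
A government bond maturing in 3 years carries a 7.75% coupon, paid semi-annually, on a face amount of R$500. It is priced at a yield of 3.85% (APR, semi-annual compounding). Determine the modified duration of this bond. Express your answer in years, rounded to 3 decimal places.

2.697 years

Periodic yield y = 0.01925. First find Macaulay duration:
  t   CF        PV=CF/(1+0.01925)^t    t·PV
  1       19.375        19.0091        19.0091
  2       19.375        18.6501        37.3001
  3       19.375        18.2978        54.8935
  4       19.375        17.9522        71.8090
  5       19.375        17.6132        88.0660
  6      519.375       463.2300     2,779.3803
  Σ                    554.7525     3,050.4579
P = 554.7525; Macaulay duration = 3,050.4579 / 554.7525 = 5.49877 half-year periods = 2.74939 years.
Modified duration = D_Mac / (1 + y) = 2.74939 / 1.01925 = 2.69746 years.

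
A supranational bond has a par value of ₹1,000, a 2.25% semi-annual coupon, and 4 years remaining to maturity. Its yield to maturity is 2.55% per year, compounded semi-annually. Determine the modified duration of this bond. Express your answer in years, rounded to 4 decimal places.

3.7982 years

Periodic yield y = 0.01275. First find Macaulay duration:
  t   CF        PV=CF/(1+0.01275)^t    t·PV
  1        11.25        11.1084        11.1084
  2        11.25        10.9685        21.9370
  3        11.25        10.8304        32.4913
  4        11.25        10.6941        42.7763
  5        11.25        10.5594        52.7972
  6        11.25        10.4265        62.5591
  7        11.25        10.2952        72.0667
  8     1,011.25       913.7776     7,310.2210
  Σ                    988.6602     7,605.9571
P = 988.6602; Macaulay duration = 7,605.9571 / 988.6602 = 7.69320 half-year periods = 3.84660 years.
Modified duration = D_Mac / (1 + y) = 3.84660 / 1.01275 = 3.79817 years.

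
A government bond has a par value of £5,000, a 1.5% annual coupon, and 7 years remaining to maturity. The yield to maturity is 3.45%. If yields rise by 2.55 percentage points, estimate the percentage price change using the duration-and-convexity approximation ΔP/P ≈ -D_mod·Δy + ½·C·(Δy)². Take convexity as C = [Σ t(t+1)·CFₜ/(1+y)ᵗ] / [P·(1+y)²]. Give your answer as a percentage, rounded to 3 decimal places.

With y = 0.0345:
  t   CF        PV=CF/(1+0.0345)^t    t·PV        t(t+1)·PV
  1        75.00        72.4988        72.4988         144.9976
  2        75.00        70.0810       140.1620         420.4860
  3        75.00        67.7438       203.2315         812.9260
  4        75.00        65.4846       261.9385       1,309.6923
  5        75.00        63.3007       316.5037       1,899.0222
  6        75.00        61.1897       367.1382       2,569.9672
  7     5,075.00     4,002.4193    28,016.9349     224,135.4795
  Σ                  4,402.7180    29,378.4076     231,292.5708
P = 4,402.7180; D_Mac = 6.67279 yrs; D_mod = 6.45026 yrs; C = 49.08851.
Duration effect: -6.45026 × (+0.0255) = -0.164482
Convexity effect: 0.5 × 49.08851 × (0.0255)² = +0.0159599
ΔP/P ≈ -0.164482 + 0.0159599 = -0.148522 = -14.8522%.

-14.852%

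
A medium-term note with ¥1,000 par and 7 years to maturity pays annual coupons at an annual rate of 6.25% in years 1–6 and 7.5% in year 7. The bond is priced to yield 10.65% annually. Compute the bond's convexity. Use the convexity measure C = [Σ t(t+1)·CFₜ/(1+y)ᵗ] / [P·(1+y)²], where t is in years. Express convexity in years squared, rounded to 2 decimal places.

34.88

With y = 0.1065:
  t   CF        PV=CF/(1+0.1065)^t    t·PV        t(t+1)·PV
  1        62.50        56.4844        56.4844         112.9688
  2        62.50        51.0478       102.0956         306.2869
  3        62.50        46.1345       138.4035         553.6139
  4        62.50        41.6941       166.7763         833.8815
  5        62.50        37.6810       188.4052       1,130.4313
  6        62.50        34.0543       204.3256       1,430.2791
  7     1,075.00       529.3568     3,705.4979      29,643.9835
  Σ                    796.4530     4,561.9886      34,011.4451
P = 796.4530.
Convexity = Σ t(t+1)·PV / [P·(1+y)²] = 34,011.4451 / (796.4530 × 1.224342) = 34.87885.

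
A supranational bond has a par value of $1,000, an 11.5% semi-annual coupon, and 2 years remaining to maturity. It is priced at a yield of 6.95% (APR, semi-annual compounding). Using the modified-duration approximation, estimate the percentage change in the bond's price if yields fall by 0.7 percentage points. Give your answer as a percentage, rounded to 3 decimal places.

+1.251%

Periodic yield y = 0.03475. Modified duration first:
  t   CF        PV=CF/(1+0.03475)^t    t·PV
  1        57.50        55.5690        55.5690
  2        57.50        53.7028       107.4056
  3        57.50        51.8993       155.6979
  4     1,057.50       922.4411     3,689.7643
  Σ                  1,083.6122     4,008.4368
P = 1,083.6122; D_Mac = 3.69914 half-year periods = 1.84957 yrs; D_mod = 1.84957/(1+0.03475) = 1.78746 yrs.
ΔP/P ≈ -D_mod · Δy = -1.78746 × (-0.007) = +0.012512 = +1.2512%.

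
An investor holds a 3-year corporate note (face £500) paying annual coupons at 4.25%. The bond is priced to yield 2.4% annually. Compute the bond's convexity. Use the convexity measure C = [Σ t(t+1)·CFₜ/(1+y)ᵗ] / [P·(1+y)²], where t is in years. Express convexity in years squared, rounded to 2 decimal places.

With y = 0.024:
  t   CF        PV=CF/(1+0.024)^t    t·PV        t(t+1)·PV
  1        21.25        20.7520        20.7520          41.5039
  2        21.25        20.2656        40.5312         121.5935
  3       521.25       485.4519     1,456.3557       5,825.4227
  Σ                    526.4694     1,517.6388       5,988.5201
P = 526.4694.
Convexity = Σ t(t+1)·PV / [P·(1+y)²] = 5,988.5201 / (526.4694 × 1.048576) = 10.84792.

10.85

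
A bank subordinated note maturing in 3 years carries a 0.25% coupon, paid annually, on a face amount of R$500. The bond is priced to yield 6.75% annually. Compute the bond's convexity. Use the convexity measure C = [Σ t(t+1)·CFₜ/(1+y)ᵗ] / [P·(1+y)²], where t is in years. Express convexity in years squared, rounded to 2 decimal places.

With y = 0.0675:
  t   CF        PV=CF/(1+0.0675)^t    t·PV        t(t+1)·PV
  1         1.25         1.1710         1.1710           2.3419
  2         1.25         1.0969         2.1938           6.5815
  3       501.25       412.0508     1,236.1523       4,944.6093
  Σ                    414.3187     1,239.5171       4,953.5327
P = 414.3187.
Convexity = Σ t(t+1)·PV / [P·(1+y)²] = 4,953.5327 / (414.3187 × 1.139556) = 10.49167.

10.49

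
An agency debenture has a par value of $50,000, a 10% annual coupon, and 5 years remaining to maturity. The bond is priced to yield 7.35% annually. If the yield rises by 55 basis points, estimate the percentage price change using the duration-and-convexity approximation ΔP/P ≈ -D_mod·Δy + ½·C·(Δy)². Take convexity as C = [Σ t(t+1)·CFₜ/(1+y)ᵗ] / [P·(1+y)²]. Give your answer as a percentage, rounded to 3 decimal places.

-2.128%

With y = 0.0735:
  t   CF        PV=CF/(1+0.0735)^t    t·PV        t(t+1)·PV
  1     5,000.00     4,657.6619     4,657.6619       9,315.3237
  2     5,000.00     4,338.7628     8,677.5256      26,032.5767
  3     5,000.00     4,041.6980    12,125.0940      48,500.3758
  4     5,000.00     3,764.9725    15,059.8900      75,299.4501
  5    55,000.00    38,579.1314   192,895.6571   1,157,373.9427
  Σ                 55,382.2266   233,415.8285   1,316,521.6691
P = 55,382.2266; D_Mac = 4.21463 yrs; D_mod = 3.92607 yrs; C = 20.62783.
Duration effect: -3.92607 × (+0.0055) = -0.021593
Convexity effect: 0.5 × 20.62783 × (0.0055)² = +0.0003120
ΔP/P ≈ -0.021593 + 0.0003120 = -0.021281 = -2.1281%.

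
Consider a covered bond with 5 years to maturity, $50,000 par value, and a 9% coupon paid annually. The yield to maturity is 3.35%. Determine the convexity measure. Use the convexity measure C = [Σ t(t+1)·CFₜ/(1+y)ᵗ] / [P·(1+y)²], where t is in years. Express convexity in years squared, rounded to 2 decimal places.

23.08

With y = 0.0335:
  t   CF        PV=CF/(1+0.0335)^t    t·PV        t(t+1)·PV
  1     4,500.00     4,354.1364     4,354.1364       8,708.2729
  2     4,500.00     4,213.0009     8,426.0018      25,278.0054
  3     4,500.00     4,076.4402    12,229.3205      48,917.2819
  4     4,500.00     3,944.3059    15,777.2236      78,886.1181
  5    54,500.00    46,221.5066   231,107.5331   1,386,645.1985
  Σ                 62,809.3900   271,894.2154   1,548,434.8768
P = 62,809.3900.
Convexity = Σ t(t+1)·PV / [P·(1+y)²] = 1,548,434.8768 / (62,809.3900 × 1.068122) = 23.08062.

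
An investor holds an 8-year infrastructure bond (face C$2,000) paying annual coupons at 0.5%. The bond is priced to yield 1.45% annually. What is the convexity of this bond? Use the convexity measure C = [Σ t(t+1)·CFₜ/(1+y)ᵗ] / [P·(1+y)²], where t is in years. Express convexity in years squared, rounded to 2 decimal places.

68.28

With y = 0.0145:
  t   CF        PV=CF/(1+0.0145)^t    t·PV        t(t+1)·PV
  1        10.00         9.8571         9.8571          19.7141
  2        10.00         9.7162        19.4324          58.2971
  3        10.00         9.5773        28.7319         114.9278
  4        10.00         9.4404        37.7617         188.8086
  5        10.00         9.3055        46.5275         279.1650
  6        10.00         9.1725        55.0350         385.2450
  7        10.00         9.0414        63.2898         506.3184
  8     2,010.00     1,791.3467    14,330.7735     128,976.9619
  Σ                  1,857.4571    14,591.4090     130,529.4380
P = 1,857.4571.
Convexity = Σ t(t+1)·PV / [P·(1+y)²] = 130,529.4380 / (1,857.4571 × 1.029210) = 68.27875.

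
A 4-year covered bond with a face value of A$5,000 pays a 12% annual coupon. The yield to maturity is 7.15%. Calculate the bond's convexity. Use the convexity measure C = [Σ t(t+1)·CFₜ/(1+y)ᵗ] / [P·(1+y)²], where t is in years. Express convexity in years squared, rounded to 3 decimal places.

With y = 0.0715:
  t   CF        PV=CF/(1+0.0715)^t    t·PV        t(t+1)·PV
  1       600.00       559.9627       559.9627       1,119.9253
  2       600.00       522.5970     1,045.1940       3,135.5819
  3       600.00       487.7247     1,463.1740       5,852.6960
  4     5,600.00     4,248.3406    16,993.3623      84,966.8115
  Σ                  5,818.6249    20,061.6930      95,075.0148
P = 5,818.6249.
Convexity = Σ t(t+1)·PV / [P·(1+y)²] = 95,075.0148 / (5,818.6249 × 1.148112) = 14.23186.

14.232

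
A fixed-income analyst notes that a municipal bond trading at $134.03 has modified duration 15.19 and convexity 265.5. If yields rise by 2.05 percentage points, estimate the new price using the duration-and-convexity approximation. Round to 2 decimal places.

Duration effect: -D_mod·Δy = -15.19 × (+0.0205) = -0.311395
Convexity effect: ½·C·(Δy)² = 0.5 × 265.5 × (0.0205)² = +0.0557881875
ΔP/P ≈ -0.311395 + 0.0557881875 = -0.2556068125
New price ≈ 134.03 × (1 - 0.2556068125) = 99.771018920625.

$99.77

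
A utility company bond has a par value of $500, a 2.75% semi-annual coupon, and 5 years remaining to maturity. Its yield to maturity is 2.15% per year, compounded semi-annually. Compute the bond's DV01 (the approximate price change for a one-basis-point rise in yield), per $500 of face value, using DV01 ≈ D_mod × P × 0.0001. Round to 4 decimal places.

$0.2396

Periodic yield y = 0.01075.
  t   CF        PV=CF/(1+0.01075)^t    t·PV
  1        6.875         6.8019         6.8019
  2        6.875         6.7295        13.4591
  3        6.875         6.6580        19.9739
  4        6.875         6.5872        26.3486
  5        6.875         6.5171        32.5855
  6        6.875         6.4478        38.6867
  7        6.875         6.3792        44.6544
  8        6.875         6.3114        50.4909
  9        6.875         6.2442        56.1981
  10     506.875       455.4738     4,554.7377
  Σ                    514.1500     4,843.9367
P = 514.1500; D_Mac = 9.42125 half-year periods = 4.71063 yrs; D_mod = 4.66053 yrs.
DV01 ≈ 4.66053 × 514.1500 × 0.0001 = 0.239621.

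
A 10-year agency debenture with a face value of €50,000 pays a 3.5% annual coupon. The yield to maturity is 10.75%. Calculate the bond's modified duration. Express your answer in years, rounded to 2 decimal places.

Periodic yield y = 0.1075. First find Macaulay duration:
  t   CF        PV=CF/(1+0.1075)^t    t·PV
  1     1,750.00     1,580.1354     1,580.1354
  2     1,750.00     1,426.7589     2,853.5177
  3     1,750.00     1,288.2699     3,864.8096
  4     1,750.00     1,163.2233     4,652.8934
  5     1,750.00     1,050.3145     5,251.5727
  6     1,750.00       948.3653     5,690.1916
  7     1,750.00       856.3118     5,994.1823
  8     1,750.00       773.1935     6,185.5476
  9     1,750.00       698.1431     6,283.2877
  10   51,750.00    18,641.1631   186,411.6305
  Σ                 28,425.8786   228,767.7685
P = 28,425.8786; Macaulay duration = 228,767.7685 / 28,425.8786 = 8.04787 years.
Modified duration = D_Mac / (1 + y) = 8.04787 / 1.1075 = 7.26670 years.

7.27 years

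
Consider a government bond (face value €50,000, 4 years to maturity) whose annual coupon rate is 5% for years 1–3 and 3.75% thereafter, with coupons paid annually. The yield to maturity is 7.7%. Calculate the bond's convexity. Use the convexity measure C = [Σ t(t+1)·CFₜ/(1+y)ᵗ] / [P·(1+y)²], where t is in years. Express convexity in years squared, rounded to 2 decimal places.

15.56

With y = 0.077:
  t   CF        PV=CF/(1+0.077)^t    t·PV        t(t+1)·PV
  1     2,500.00     2,321.2628     2,321.2628       4,642.5255
  2     2,500.00     2,155.3043     4,310.6087      12,931.8260
  3     2,500.00     2,001.2111     6,003.6332      24,014.5330
  4    51,875.00    38,556.2952   154,225.1807     771,125.9037
  Σ                 45,034.0734   166,860.6854     812,714.7882
P = 45,034.0734.
Convexity = Σ t(t+1)·PV / [P·(1+y)²] = 812,714.7882 / (45,034.0734 × 1.159929) = 15.55842.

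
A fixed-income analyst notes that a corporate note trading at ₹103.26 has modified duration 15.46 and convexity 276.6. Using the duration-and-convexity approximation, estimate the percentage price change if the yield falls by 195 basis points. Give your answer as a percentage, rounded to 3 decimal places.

+35.406%

Duration effect: -D_mod·Δy = -15.46 × (-0.0195) = +0.301470
Convexity effect: ½·C·(Δy)² = 0.5 × 276.6 × (-0.0195)² = +0.052588575
ΔP/P ≈ +0.301470 + 0.052588575 = +0.354058575
= +35.4058575%.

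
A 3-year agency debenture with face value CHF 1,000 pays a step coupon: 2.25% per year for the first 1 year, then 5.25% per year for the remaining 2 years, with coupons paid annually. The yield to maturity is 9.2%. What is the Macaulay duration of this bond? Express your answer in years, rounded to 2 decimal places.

2.90 years

Periodic yield y = 0.092. Discount each cash flow and weight by its year:
  t   CF        PV=CF/(1+0.092)^t    t·PV
  1        22.50        20.6044        20.6044
  2        52.50        44.0265        88.0530
  3     1,052.50       808.2658     2,424.7973
  Σ                    872.8967     2,533.4547
Price P = Σ PV = 872.8967.
Macaulay duration = Σ(t·PV) / P = 2,533.4547 / 872.8967 = 2.90235 years.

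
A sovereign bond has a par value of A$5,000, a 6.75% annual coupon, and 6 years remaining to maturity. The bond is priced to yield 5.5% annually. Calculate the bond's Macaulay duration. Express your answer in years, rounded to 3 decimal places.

5.157 years

Periodic yield y = 0.055. Discount each cash flow and weight by its year:
  t   CF        PV=CF/(1+0.055)^t    t·PV
  1       337.50       319.9052       319.9052
  2       337.50       303.2277       606.4554
  3       337.50       287.4196       862.2588
  4       337.50       272.4357     1,089.7426
  5       337.50       258.2328     1,291.1642
  6     5,337.50     3,870.9996    23,225.9978
  Σ                  5,312.2206    27,395.5241
Price P = Σ PV = 5,312.2206.
Macaulay duration = Σ(t·PV) / P = 27,395.5241 / 5,312.2206 = 5.15708 years.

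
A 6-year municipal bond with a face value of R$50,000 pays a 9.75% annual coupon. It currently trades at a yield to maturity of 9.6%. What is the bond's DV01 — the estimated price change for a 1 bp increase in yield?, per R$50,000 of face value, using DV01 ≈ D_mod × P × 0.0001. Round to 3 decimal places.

Periodic yield y = 0.096.
  t   CF        PV=CF/(1+0.096)^t    t·PV
  1     4,875.00     4,447.9927     4,447.9927
  2     4,875.00     4,058.3875     8,116.7750
  3     4,875.00     3,702.9083    11,108.7249
  4     4,875.00     3,378.5660    13,514.2639
  5     4,875.00     3,082.6332    15,413.1659
  6    54,875.00    31,660.0217   189,960.1303
  Σ                 50,330.5094   242,561.0527
P = 50,330.5094; D_Mac = 4.81936 yrs; D_mod = 4.39723 yrs.
DV01 ≈ 4.39723 × 50,330.5094 × 0.0001 = 22.131483.

R$22.131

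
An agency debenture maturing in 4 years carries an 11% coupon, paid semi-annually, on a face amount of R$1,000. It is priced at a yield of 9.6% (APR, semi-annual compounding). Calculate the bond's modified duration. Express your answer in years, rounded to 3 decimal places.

3.204 years

Periodic yield y = 0.048. First find Macaulay duration:
  t   CF        PV=CF/(1+0.048)^t    t·PV
  1        55.00        52.4809        52.4809
  2        55.00        50.0772       100.1544
  3        55.00        47.7836       143.3508
  4        55.00        45.5950       182.3801
  5        55.00        43.5067       217.5336
  6        55.00        41.5140       249.0842
  7        55.00        39.6126       277.2884
  8     1,055.00       725.0404     5,800.3231
  Σ                  1,045.6105     7,022.5956
P = 1,045.6105; Macaulay duration = 7,022.5956 / 1,045.6105 = 6.71626 half-year periods = 3.35813 years.
Modified duration = D_Mac / (1 + y) = 3.35813 / 1.048 = 3.20432 years.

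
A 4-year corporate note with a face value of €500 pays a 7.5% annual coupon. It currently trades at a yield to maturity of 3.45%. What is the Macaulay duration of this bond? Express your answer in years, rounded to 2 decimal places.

3.63 years

Periodic yield y = 0.0345. Discount each cash flow and weight by its year:
  t   CF        PV=CF/(1+0.0345)^t    t·PV
  1        37.50        36.2494        36.2494
  2        37.50        35.0405        70.0810
  3        37.50        33.8719       101.6158
  4       537.50       469.3064     1,877.2257
  Σ                    574.4682     2,085.1718
Price P = Σ PV = 574.4682.
Macaulay duration = Σ(t·PV) / P = 2,085.1718 / 574.4682 = 3.62974 years.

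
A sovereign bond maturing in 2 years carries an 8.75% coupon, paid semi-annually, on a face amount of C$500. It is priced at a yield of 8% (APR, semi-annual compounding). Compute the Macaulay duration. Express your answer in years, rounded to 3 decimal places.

Periodic yield y = 0.04. Discount each cash flow and weight by its period:
  t   CF        PV=CF/(1+0.04)^t    t·PV
  1       21.875        21.0337        21.0337
  2       21.875        20.2247        40.4493
  3       21.875        19.4468        58.3404
  4      521.875       446.1009     1,784.4037
  Σ                    506.8061     1,904.2271
Price P = Σ PV = 506.8061.
Macaulay duration = Σ(t·PV) / P = 1,904.2271 / 506.8061 = 3.75731 half-year periods.
In years: 3.75731 / 2 = 1.87865 years.

1.879 years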